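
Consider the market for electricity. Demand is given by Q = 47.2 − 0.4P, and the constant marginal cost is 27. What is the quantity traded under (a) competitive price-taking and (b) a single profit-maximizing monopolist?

Competition: Q = 36.4; Monopoly: Q = 18.2

Inverting demand: P = 118 − 2.5Q.
Competitive firms price at marginal cost: P = 27, giving Q = 36.4.
A monopolist chooses Q where MR = MC. MR = 118 − 5Q; setting this equal to 27 gives Q = 18.2 and P = 72.5.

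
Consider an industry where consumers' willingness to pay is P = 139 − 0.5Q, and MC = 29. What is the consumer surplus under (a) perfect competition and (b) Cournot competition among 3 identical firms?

Competition: CS = 12100; Cournot: CS = 6806.25

Perfect competition: P = MC = 29, so 139 − 0.5Q = 29 and Q = 220.
CS = ½·(139 − 29)·220 = 12100.
In a 3-firm Cournot equilibrium, symmetry and the first-order condition give q = (139 − 29)/(2) = 55. So Q = 165 and P = 56.5.
CS = ½·(139 − 56.5)·165 = 6806.25.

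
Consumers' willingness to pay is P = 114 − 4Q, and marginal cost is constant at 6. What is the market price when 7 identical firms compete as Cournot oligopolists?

P = 19.5

In a 7-firm Cournot equilibrium, symmetry and the first-order condition give q = (114 − 6)/(32) = 3.375. So Q = 23.625 and P = 19.5.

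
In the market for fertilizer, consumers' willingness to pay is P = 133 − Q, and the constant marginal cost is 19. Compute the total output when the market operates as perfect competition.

Q = 114

Perfect competition: P = MC = 19, so 133 − Q = 19 and Q = 114.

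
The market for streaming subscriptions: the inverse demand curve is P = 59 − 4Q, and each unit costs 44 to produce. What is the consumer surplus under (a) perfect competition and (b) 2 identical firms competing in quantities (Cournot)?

Perfect competition: P = MC = 44, so 59 − 4Q = 44 and Q = 3.75.
CS = ½·(59 − 44)·3.75 = 28.125.
Cournot with 2 identical firms: the symmetric best-response condition is 59 − 12q = 44. Each firm produces q = 1.25, total output Q = 2.5, price P = 49.
CS = ½·(59 − 49)·2.5 = 12.5.

Competition: CS = 28.125; Cournot: CS = 12.5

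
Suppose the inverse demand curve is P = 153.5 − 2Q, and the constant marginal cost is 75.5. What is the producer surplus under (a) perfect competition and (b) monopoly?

Competitive firms price at marginal cost: P = 75.5, giving Q = 39.
PS = (75.5 − 75.5)·39 = 0.
The monopolist equates marginal revenue to marginal cost: 153.5 − 4Q = 75.5, so Q = 19.5. From demand, P = 114.5.
PS = (114.5 − 75.5)·19.5 = 760.5.

Competition: PS = 0; Monopoly: PS = 760.5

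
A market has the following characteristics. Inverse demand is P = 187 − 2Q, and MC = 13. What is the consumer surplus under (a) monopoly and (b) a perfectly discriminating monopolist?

A monopolist chooses Q where MR = MC. MR = 187 − 4Q; setting this equal to 13 gives Q = 43.5 and P = 100.
CS = ½·(187 − 100)·43.5 = 1892.25.
With perfect price discrimination, output is the efficient level Q = 87 (where demand meets MC), but every buyer pays their willingness to pay: CS = 0 and PS = total surplus.
CS = 0.

Monopoly: CS = 1892.25; Perfect PD: CS = 0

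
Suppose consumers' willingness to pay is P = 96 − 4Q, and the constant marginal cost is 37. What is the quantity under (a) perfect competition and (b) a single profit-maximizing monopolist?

Competitive firms price at marginal cost: P = 37, giving Q = 14.75.
Monopoly sets MR = MC: 96 − 8Q = 37 ⇒ Q = 7.375, P = 96 − 4·7.375 = 66.5.

Competition: Q = 14.75; Monopoly: Q = 7.375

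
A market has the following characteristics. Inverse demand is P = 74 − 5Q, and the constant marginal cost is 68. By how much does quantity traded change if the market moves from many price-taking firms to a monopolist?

Q falls by 0.6

Competitive firms price at marginal cost: P = 68, giving Q = 1.2.
The monopolist equates marginal revenue to marginal cost: 74 − 10Q = 68, so Q = 0.6. From demand, P = 71.
Change in quantity traded: 0.6 − 1.2 = −0.6.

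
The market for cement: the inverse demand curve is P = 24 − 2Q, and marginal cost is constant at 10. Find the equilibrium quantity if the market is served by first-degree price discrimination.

Q = 7

Under first-degree price discrimination the firm charges each unit its demand price and produces up to where P = MC, i.e. Q = 7. Consumer surplus is zero; producer surplus equals total surplus.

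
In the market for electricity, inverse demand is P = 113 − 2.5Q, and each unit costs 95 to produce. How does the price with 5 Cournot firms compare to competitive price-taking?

Cournot: P = 98; Competition: P = 95

With 5 symmetric Cournot firms, each firm's FOC gives 113 − 15q = 95, so q = 1.2, Q = 5·1.2 = 6, and P = 98.
Under competition P = MC = 95, so Q = (113 − 95)/2.5 = 7.2.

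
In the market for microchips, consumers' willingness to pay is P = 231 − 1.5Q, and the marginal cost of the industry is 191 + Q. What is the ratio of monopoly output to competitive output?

Monopoly sets MR = MC: 231 − 3Q = 191 + Q ⇒ Q = 10, P = 231 − 1.5·10 = 216.
Competitive equilibrium sets price equal to marginal cost: 231 − 1.5Q = 191 + Q, so Q = 16 and P = 207.
Ratio Q_m/Q_c = 10/16 = 0.625.

Q_m/Q_c = 0.625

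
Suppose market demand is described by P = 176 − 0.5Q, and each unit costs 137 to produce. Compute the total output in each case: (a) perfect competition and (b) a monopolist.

Competition: Q = 78; Monopoly: Q = 39

Competitive firms price at marginal cost: P = 137, giving Q = 78.
Monopoly sets MR = MC: 176 − Q = 137 ⇒ Q = 39, P = 176 − 0.5·39 = 156.5.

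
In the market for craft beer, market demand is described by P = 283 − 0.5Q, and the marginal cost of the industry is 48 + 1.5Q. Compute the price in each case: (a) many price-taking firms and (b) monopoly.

Competitive equilibrium sets price equal to marginal cost: 283 − 0.5Q = 48 + 1.5Q, so Q = 117.5 and P = 224.25.
A monopolist chooses Q where MR = MC. MR = 283 − Q; setting this equal to 48 + 1.5Q gives Q = 94 and P = 236.

Competition: P = 224.25; Monopoly: P = 236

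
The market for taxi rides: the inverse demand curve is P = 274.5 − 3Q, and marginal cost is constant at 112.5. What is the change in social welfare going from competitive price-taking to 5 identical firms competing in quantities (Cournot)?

Social welfare falls by 121.5

Under competition P = MC = 112.5, so Q = (274.5 − 112.5)/3 = 54.
CS = ½·(274.5 − 112.5)·54 = 4374; PS = (112.5 − 112.5)·54 = 0; TS = 4374.
In a 5-firm Cournot equilibrium, symmetry and the first-order condition give q = (274.5 − 112.5)/(18) = 9. So Q = 45 and P = 139.5.
CS = ½·(274.5 − 139.5)·45 = 3037.5; PS = (139.5 − 112.5)·45 = 1215; TS = 4252.5.
Change in social welfare: 4252.5 − 4374 = −121.5.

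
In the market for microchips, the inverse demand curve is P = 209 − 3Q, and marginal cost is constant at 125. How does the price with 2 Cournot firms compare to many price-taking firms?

In a 2-firm Cournot equilibrium, symmetry and the first-order condition give q = (209 − 125)/(9) = 28/3. So Q = 56/3 and P = 153.
Competitive firms price at marginal cost: P = 125, giving Q = 28.

Cournot: P = 153; Competition: P = 125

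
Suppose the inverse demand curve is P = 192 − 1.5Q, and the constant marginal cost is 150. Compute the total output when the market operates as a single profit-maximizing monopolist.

Q = 14

Monopoly sets MR = MC: 192 − 3Q = 150 ⇒ Q = 14, P = 192 − 1.5·14 = 171.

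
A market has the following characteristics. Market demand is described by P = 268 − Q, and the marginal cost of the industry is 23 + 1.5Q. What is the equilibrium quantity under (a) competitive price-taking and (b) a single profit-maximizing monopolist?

Under competition P = MC: 268 − Q = 23 + 1.5Q ⇒ Q = 98, P = 170.
A monopolist chooses Q where MR = MC. MR = 268 − 2Q; setting this equal to 23 + 1.5Q gives Q = 70 and P = 198.

Competition: Q = 98; Monopoly: Q = 70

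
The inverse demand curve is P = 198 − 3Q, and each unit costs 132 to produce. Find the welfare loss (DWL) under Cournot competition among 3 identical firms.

DWL = 45.375

Competitive firms price at marginal cost: P = 132, giving Q = 22.
With 3 symmetric Cournot firms, each firm's FOC gives 198 − 12q = 132, so q = 5.5, Q = 3·5.5 = 16.5, and P = 148.5.
DWL is the triangle between Q = 16.5 and Q = 22: ½·(22 − 16.5)·(148.5 − 132) = 45.375.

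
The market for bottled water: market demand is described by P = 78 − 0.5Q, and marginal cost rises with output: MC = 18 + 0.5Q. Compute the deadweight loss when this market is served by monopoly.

Under competition P = MC: 78 − 0.5Q = 18 + 0.5Q ⇒ Q = 60, P = 48.
Monopoly sets MR = MC: 78 − Q = 18 + 0.5Q ⇒ Q = 40, P = 78 − 0.5·40 = 58.
CS = ½·(78 − 48)·60 = 900; PS = (48·60 − 18·60 − ½·0.5·60²) = 900; TS = 1800.
CS = ½·(78 − 58)·40 = 400; PS = (58·40 − 18·40 − ½·0.5·40²) = 1200; TS = 1600.
DWL = 1800 − 1600 = 200.

DWL = 200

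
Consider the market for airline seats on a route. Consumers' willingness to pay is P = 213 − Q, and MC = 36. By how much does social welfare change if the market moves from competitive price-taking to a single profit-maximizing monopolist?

Perfect competition: P = MC = 36, so 213 − Q = 36 and Q = 177.
CS = ½·(213 − 36)·177 = 15664.5; PS = (36 − 36)·177 = 0; TS = 15664.5.
The monopolist equates marginal revenue to marginal cost: 213 − 2Q = 36, so Q = 88.5. From demand, P = 124.5.
CS = ½·(213 − 124.5)·88.5 = 3916.125; PS = (124.5 − 36)·88.5 = 7832.25; TS = 11748.375.
Change in social welfare: 11748.375 − 15664.5 = −3916.125.

Social welfare falls by 3916.125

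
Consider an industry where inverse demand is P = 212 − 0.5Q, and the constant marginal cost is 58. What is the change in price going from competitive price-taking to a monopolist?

P rises by 77

Perfect competition: P = MC = 58, so 212 − 0.5Q = 58 and Q = 308.
Monopoly sets MR = MC: 212 − Q = 58 ⇒ Q = 154, P = 212 − 0.5·154 = 135.
Change in price: 135 − 58 = 77.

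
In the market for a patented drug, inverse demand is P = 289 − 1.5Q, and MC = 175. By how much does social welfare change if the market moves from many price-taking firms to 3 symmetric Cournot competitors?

Under competition P = MC = 175, so Q = (289 − 175)/1.5 = 76.
CS = ½·(289 − 175)·76 = 4332; PS = (175 − 175)·76 = 0; TS = 4332.
Cournot with 3 identical firms: the symmetric best-response condition is 289 − 6q = 175. Each firm produces q = 19, total output Q = 57, price P = 203.5.
CS = ½·(289 − 203.5)·57 = 2436.75; PS = (203.5 − 175)·57 = 1624.5; TS = 4061.25.
Change in social welfare: 4061.25 − 4332 = −270.75.

TS falls by 270.75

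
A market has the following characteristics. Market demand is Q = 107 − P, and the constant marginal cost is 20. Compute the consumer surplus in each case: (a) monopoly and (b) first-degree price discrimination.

Inverting demand: P = 107 − Q.
A monopolist chooses Q where MR = MC. MR = 107 − 2Q; setting this equal to 20 gives Q = 43.5 and P = 63.5.
CS = ½·(107 − 63.5)·43.5 = 946.125.
Under first-degree price discrimination the firm charges each unit its demand price and produces up to where P = MC, i.e. Q = 87. Consumer surplus is zero; producer surplus equals total surplus.
CS = 0.

Monopoly: CS = 946.125; Perfect PD: CS = 0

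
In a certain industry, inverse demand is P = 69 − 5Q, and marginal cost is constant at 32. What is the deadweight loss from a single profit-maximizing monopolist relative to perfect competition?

DWL = 34.225

Perfect competition: P = MC = 32, so 69 − 5Q = 32 and Q = 7.4.
A monopolist chooses Q where MR = MC. MR = 69 − 10Q; setting this equal to 32 gives Q = 3.7 and P = 50.5.
DWL is the triangle between Q = 3.7 and Q = 7.4: ½·(7.4 − 3.7)·(50.5 − 32) = 34.225.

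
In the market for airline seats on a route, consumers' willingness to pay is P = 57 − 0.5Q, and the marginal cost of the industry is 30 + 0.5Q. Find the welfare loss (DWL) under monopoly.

Under competition P = MC: 57 − 0.5Q = 30 + 0.5Q ⇒ Q = 27, P = 43.5.
The monopolist equates marginal revenue to marginal cost: 57 − Q = 30 + 0.5Q, so Q = 18. From demand, P = 48.
CS = ½·(57 − 43.5)·27 = 182.25; PS = (43.5·27 − 30·27 − ½·0.5·27²) = 182.25; TS = 364.5.
CS = ½·(57 − 48)·18 = 81; PS = (48·18 − 30·18 − ½·0.5·18²) = 243; TS = 324.
DWL = 364.5 − 324 = 40.5.

DWL = 40.5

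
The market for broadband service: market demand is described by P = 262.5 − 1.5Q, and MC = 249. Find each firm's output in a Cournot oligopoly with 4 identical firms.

q_i = 1.8

In a 4-firm Cournot equilibrium, symmetry and the first-order condition give q = (262.5 − 249)/(7.5) = 1.8. So Q = 7.2 and P = 251.7.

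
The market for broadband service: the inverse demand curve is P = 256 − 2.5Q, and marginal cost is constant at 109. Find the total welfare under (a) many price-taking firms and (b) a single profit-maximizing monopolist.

Competitive firms price at marginal cost: P = 109, giving Q = 58.8.
CS = ½·(256 − 109)·58.8 = 4321.8; PS = (109 − 109)·58.8 = 0; TS = 4321.8.
The monopolist equates marginal revenue to marginal cost: 256 − 5Q = 109, so Q = 29.4. From demand, P = 182.5.
CS = ½·(256 − 182.5)·29.4 = 1080.45; PS = (182.5 − 109)·29.4 = 2160.9; TS = 3241.35.

Competition: TS = 4321.8; Monopoly: TS = 3241.35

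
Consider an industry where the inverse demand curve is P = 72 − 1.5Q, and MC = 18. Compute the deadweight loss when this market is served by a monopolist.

Perfect competition: P = MC = 18, so 72 − 1.5Q = 18 and Q = 36.
A monopolist chooses Q where MR = MC. MR = 72 − 3Q; setting this equal to 18 gives Q = 18 and P = 45.
DWL is the triangle between Q = 18 and Q = 36: ½·(36 − 18)·(45 − 18) = 243.

DWL = 243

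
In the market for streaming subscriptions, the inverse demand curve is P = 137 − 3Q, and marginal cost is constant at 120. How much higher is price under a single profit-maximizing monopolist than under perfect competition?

Competitive firms price at marginal cost: P = 120, giving Q = 17/3.
A monopolist chooses Q where MR = MC. MR = 137 − 6Q; setting this equal to 120 gives Q = 17/6 and P = 128.5.
Change in price: 128.5 − 120 = 8.5.

P rises by 8.5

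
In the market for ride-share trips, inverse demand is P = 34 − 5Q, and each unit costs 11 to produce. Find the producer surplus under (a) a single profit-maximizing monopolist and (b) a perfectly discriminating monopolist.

A monopolist chooses Q where MR = MC. MR = 34 − 10Q; setting this equal to 11 gives Q = 2.3 and P = 22.5.
PS = (22.5 − 11)·2.3 = 26.45.
With perfect price discrimination, output is the efficient level Q = 4.6 (where demand meets MC), but every buyer pays their willingness to pay: CS = 0 and PS = total surplus.
PS = ½·(34 − 11)·4.6 = 52.9.

Monopoly: PS = 26.45; Perfect PD: PS = 52.9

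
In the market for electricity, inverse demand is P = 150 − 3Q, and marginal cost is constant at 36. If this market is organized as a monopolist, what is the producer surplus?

Monopoly sets MR = MC: 150 − 6Q = 36 ⇒ Q = 19, P = 150 − 3·19 = 93.
PS = (93 − 36)·19 = 1083.

PS = 1083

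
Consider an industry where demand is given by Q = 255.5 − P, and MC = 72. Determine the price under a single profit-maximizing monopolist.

Inverting demand: P = 255.5 − Q.
The monopolist equates marginal revenue to marginal cost: 255.5 − 2Q = 72, so Q = 91.75. From demand, P = 163.75.

P = 163.75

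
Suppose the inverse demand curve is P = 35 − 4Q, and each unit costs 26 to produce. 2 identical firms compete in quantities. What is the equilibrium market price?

P = 29

Cournot with 2 identical firms: the symmetric best-response condition is 35 − 12q = 26. Each firm produces q = 0.75, total output Q = 1.5, price P = 29.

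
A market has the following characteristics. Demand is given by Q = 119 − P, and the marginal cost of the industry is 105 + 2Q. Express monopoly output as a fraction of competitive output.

Q_m/Q_c = 0.75

Inverting demand: P = 119 − Q.
Monopoly sets MR = MC: 119 − 2Q = 105 + 2Q ⇒ Q = 3.5, P = 119 − 3.5 = 115.5.
Under competition P = MC: 119 − Q = 105 + 2Q ⇒ Q = 14/3, P = 343/3.
Ratio Q_m/Q_c = 3.5/(14/3) = 0.75.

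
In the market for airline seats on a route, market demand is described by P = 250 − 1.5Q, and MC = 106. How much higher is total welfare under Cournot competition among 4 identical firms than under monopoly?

Total welfare rises by 1451.52

The monopolist equates marginal revenue to marginal cost: 250 − 3Q = 106, so Q = 48. From demand, P = 178.
CS = ½·(250 − 178)·48 = 1728; PS = (178 − 106)·48 = 3456; TS = 5184.
Cournot with 4 identical firms: the symmetric best-response condition is 250 − 7.5q = 106. Each firm produces q = 19.2, total output Q = 76.8, price P = 134.8.
CS = ½·(250 − 134.8)·76.8 = 4423.68; PS = (134.8 − 106)·76.8 = 2211.84; TS = 6635.52.
Change in total welfare: 6635.52 − 5184 = 1451.52.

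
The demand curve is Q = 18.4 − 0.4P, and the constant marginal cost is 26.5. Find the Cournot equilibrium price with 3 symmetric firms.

Inverting demand: P = 46 − 2.5Q.
In a 3-firm Cournot equilibrium, symmetry and the first-order condition give q = (46 − 26.5)/(10) = 1.95. So Q = 5.85 and P = 31.375.

P = 31.375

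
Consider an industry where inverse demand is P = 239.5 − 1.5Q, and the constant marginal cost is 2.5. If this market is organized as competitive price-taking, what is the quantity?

Q = 158

Under competition P = MC = 2.5, so Q = (239.5 − 2.5)/1.5 = 158.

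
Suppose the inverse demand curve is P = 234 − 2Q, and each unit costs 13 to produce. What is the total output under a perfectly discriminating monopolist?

Q = 110.5

Under first-degree price discrimination the firm charges each unit its demand price and produces up to where P = MC, i.e. Q = 110.5. Consumer surplus is zero; producer surplus equals total surplus.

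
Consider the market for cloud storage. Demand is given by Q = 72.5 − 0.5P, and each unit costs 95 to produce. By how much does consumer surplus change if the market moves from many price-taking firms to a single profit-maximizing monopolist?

Consumer surplus falls by 468.75

Inverting demand: P = 145 − 2Q.
Competitive firms price at marginal cost: P = 95, giving Q = 25.
CS = ½·(145 − 95)·25 = 625.
Monopoly sets MR = MC: 145 − 4Q = 95 ⇒ Q = 12.5, P = 145 − 2·12.5 = 120.
CS = ½·(145 − 120)·12.5 = 156.25.
Change in consumer surplus: 156.25 − 625 = −468.75.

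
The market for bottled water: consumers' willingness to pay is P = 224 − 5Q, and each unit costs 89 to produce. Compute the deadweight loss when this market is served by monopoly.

DWL = 455.625

Competitive firms price at marginal cost: P = 89, giving Q = 27.
The monopolist equates marginal revenue to marginal cost: 224 − 10Q = 89, so Q = 13.5. From demand, P = 156.5.
DWL is the triangle between Q = 13.5 and Q = 27: ½·(27 − 13.5)·(156.5 − 89) = 455.625.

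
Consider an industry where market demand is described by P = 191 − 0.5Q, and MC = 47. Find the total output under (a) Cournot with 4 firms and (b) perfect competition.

In a 4-firm Cournot equilibrium, symmetry and the first-order condition give q = (191 − 47)/(2.5) = 57.6. So Q = 230.4 and P = 75.8.
Perfect competition: P = MC = 47, so 191 − 0.5Q = 47 and Q = 288.

Cournot: Q = 230.4; Competition: Q = 288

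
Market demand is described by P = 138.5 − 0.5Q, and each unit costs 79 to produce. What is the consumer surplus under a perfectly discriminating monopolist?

CS = 0

With perfect price discrimination, output is the efficient level Q = 119 (where demand meets MC), but every buyer pays their willingness to pay: CS = 0 and PS = total surplus.
CS = 0.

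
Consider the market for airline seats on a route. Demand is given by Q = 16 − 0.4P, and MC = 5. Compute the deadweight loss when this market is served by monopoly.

DWL = 61.25

Inverting demand: P = 40 − 2.5Q.
Competitive firms price at marginal cost: P = 5, giving Q = 14.
The monopolist equates marginal revenue to marginal cost: 40 − 5Q = 5, so Q = 7. From demand, P = 22.5.
DWL is the triangle between Q = 7 and Q = 14: ½·(14 − 7)·(22.5 − 5) = 61.25.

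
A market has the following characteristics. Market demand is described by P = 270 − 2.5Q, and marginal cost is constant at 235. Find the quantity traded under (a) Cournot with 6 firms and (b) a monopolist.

With 6 symmetric Cournot firms, each firm's FOC gives 270 − 17.5q = 235, so q = 2, Q = 6·2 = 12, and P = 240.
Monopoly sets MR = MC: 270 − 5Q = 235 ⇒ Q = 7, P = 270 − 2.5·7 = 252.5.

Cournot: Q = 12; Monopoly: Q = 7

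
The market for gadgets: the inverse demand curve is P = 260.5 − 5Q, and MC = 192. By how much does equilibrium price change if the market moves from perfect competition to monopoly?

Competitive firms price at marginal cost: P = 192, giving Q = 13.7.
A monopolist chooses Q where MR = MC. MR = 260.5 − 10Q; setting this equal to 192 gives Q = 6.85 and P = 226.25.
Change in equilibrium price: 226.25 − 192 = 34.25.

P rises by 34.25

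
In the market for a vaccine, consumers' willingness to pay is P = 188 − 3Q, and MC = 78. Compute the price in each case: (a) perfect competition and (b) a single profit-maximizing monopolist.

Under competition P = MC = 78, so Q = (188 − 78)/3 = 110/3.
The monopolist equates marginal revenue to marginal cost: 188 − 6Q = 78, so Q = 55/3. From demand, P = 133.

Competition: P = 78; Monopoly: P = 133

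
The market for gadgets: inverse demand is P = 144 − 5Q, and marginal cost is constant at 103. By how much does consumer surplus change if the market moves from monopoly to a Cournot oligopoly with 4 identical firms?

Consumer surplus rises by 65.559

A monopolist chooses Q where MR = MC. MR = 144 − 10Q; setting this equal to 103 gives Q = 4.1 and P = 123.5.
CS = ½·(144 − 123.5)·4.1 = 42.025.
Cournot with 4 identical firms: the symmetric best-response condition is 144 − 25q = 103. Each firm produces q = 1.64, total output Q = 6.56, price P = 111.2.
CS = ½·(144 − 111.2)·6.56 = 107.584.
Change in consumer surplus: 107.584 − 42.025 = 65.559.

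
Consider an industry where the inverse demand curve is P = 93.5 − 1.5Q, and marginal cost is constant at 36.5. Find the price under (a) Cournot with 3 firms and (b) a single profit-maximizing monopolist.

In a 3-firm Cournot equilibrium, symmetry and the first-order condition give q = (93.5 − 36.5)/(6) = 9.5. So Q = 28.5 and P = 50.75.
Monopoly sets MR = MC: 93.5 − 3Q = 36.5 ⇒ Q = 19, P = 93.5 − 1.5·19 = 65.

Cournot: P = 50.75; Monopoly: P = 65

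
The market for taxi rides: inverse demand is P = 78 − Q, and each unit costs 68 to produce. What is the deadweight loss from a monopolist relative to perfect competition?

Under competition P = MC = 68, so Q = (78 − 68)/1 = 10.
A monopolist chooses Q where MR = MC. MR = 78 − 2Q; setting this equal to 68 gives Q = 5 and P = 73.
DWL is the triangle between Q = 5 and Q = 10: ½·(10 − 5)·(73 − 68) = 12.5.

DWL = 12.5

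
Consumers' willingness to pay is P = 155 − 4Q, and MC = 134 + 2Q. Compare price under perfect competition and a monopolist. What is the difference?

Price rises by 5.6

Competitive equilibrium sets price equal to marginal cost: 155 − 4Q = 134 + 2Q, so Q = 3.5 and P = 141.
Monopoly sets MR = MC: 155 − 8Q = 134 + 2Q ⇒ Q = 2.1, P = 155 − 4·2.1 = 146.6.
Change in price: 146.6 − 141 = 5.6.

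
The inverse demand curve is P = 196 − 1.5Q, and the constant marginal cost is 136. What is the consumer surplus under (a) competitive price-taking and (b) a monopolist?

Competitive firms price at marginal cost: P = 136, giving Q = 40.
CS = ½·(196 − 136)·40 = 1200.
The monopolist equates marginal revenue to marginal cost: 196 − 3Q = 136, so Q = 20. From demand, P = 166.
CS = ½·(196 − 166)·20 = 300.

Competition: CS = 1200; Monopoly: CS = 300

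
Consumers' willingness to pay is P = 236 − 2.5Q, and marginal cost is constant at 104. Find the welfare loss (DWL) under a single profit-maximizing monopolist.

DWL = 871.2

Under competition P = MC = 104, so Q = (236 − 104)/2.5 = 52.8.
Monopoly sets MR = MC: 236 − 5Q = 104 ⇒ Q = 26.4, P = 236 − 2.5·26.4 = 170.
DWL is the triangle between Q = 26.4 and Q = 52.8: ½·(52.8 − 26.4)·(170 − 104) = 871.2.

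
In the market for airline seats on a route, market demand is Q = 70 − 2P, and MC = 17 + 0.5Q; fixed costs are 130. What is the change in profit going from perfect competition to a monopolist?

Inverting demand: P = 35 − 0.5Q.
Under competition P = MC: 35 − 0.5Q = 17 + 0.5Q ⇒ Q = 18, P = 26.
Profit = 26·18 − (17·18 + ½·0.5·18²) − 130 = −49.
A monopolist chooses Q where MR = MC. MR = 35 − Q; setting this equal to 17 + 0.5Q gives Q = 12 and P = 29.
Profit = 29·12 − (17·12 + ½·0.5·12²) − 130 = −22.
Change in profit: −22 − −49 = 27.

Profit rises by 27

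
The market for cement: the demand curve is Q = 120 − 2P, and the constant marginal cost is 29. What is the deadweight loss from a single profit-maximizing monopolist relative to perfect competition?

DWL = 240.25

Inverting demand: P = 60 − 0.5Q.
Competitive firms price at marginal cost: P = 29, giving Q = 62.
A monopolist chooses Q where MR = MC. MR = 60 − Q; setting this equal to 29 gives Q = 31 and P = 44.5.
DWL is the triangle between Q = 31 and Q = 62: ½·(62 − 31)·(44.5 − 29) = 240.25.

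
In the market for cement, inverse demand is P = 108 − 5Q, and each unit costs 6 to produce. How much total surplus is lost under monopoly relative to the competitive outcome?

DWL = 260.1

Competitive firms price at marginal cost: P = 6, giving Q = 20.4.
Monopoly sets MR = MC: 108 − 10Q = 6 ⇒ Q = 10.2, P = 108 − 5·10.2 = 57.
DWL is the triangle between Q = 10.2 and Q = 20.4: ½·(20.4 − 10.2)·(57 − 6) = 260.1.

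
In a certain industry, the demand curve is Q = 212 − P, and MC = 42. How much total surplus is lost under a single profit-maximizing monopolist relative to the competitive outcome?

DWL = 3612.5

Inverting demand: P = 212 − Q.
Competitive firms price at marginal cost: P = 42, giving Q = 170.
Monopoly sets MR = MC: 212 − 2Q = 42 ⇒ Q = 85, P = 212 − 85 = 127.
DWL is the triangle between Q = 85 and Q = 170: ½·(170 − 85)·(127 − 42) = 3612.5.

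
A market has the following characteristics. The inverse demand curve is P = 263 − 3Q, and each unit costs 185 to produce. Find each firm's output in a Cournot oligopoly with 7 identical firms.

q_i = 3.25

With 7 symmetric Cournot firms, each firm's FOC gives 263 − 24q = 185, so q = 3.25, Q = 7·3.25 = 22.75, and P = 194.75.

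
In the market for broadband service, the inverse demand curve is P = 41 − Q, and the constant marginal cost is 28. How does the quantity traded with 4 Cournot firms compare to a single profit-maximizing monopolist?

Cournot: Q = 10.4; Monopoly: Q = 6.5

In a 4-firm Cournot equilibrium, symmetry and the first-order condition give q = (41 − 28)/(5) = 2.6. So Q = 10.4 and P = 30.6.
Monopoly sets MR = MC: 41 − 2Q = 28 ⇒ Q = 6.5, P = 41 − 6.5 = 34.5.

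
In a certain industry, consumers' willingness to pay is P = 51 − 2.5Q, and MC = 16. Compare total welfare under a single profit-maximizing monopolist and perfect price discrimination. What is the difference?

The monopolist equates marginal revenue to marginal cost: 51 − 5Q = 16, so Q = 7. From demand, P = 33.5.
CS = ½·(51 − 33.5)·7 = 61.25; PS = (33.5 − 16)·7 = 122.5; TS = 183.75.
With perfect price discrimination, output is the efficient level Q = 14 (where demand meets MC), but every buyer pays their willingness to pay: CS = 0 and PS = total surplus.
TS = 245 (equal to competitive TS).
Change in total welfare: 245 − 183.75 = 61.25.

Total welfare rises by 61.25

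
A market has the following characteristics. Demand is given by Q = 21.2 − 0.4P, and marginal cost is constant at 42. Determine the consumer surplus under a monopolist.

Inverting demand: P = 53 − 2.5Q.
The monopolist equates marginal revenue to marginal cost: 53 − 5Q = 42, so Q = 2.2. From demand, P = 47.5.
CS = ½·(53 − 47.5)·2.2 = 6.05.

CS = 6.05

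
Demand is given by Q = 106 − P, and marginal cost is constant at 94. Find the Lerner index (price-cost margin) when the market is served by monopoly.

Lerner index = 0.06

Inverting demand: P = 106 − Q.
The monopolist equates marginal revenue to marginal cost: 106 − 2Q = 94, so Q = 6. From demand, P = 100.
Lerner index = (P − MC)/P = (100 − 94)/100 = 0.06.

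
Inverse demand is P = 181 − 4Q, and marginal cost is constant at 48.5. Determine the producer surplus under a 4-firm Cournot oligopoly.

PS = 702.25

In a 4-firm Cournot equilibrium, symmetry and the first-order condition give q = (181 − 48.5)/(20) = 6.625. So Q = 26.5 and P = 75.
PS = (75 − 48.5)·26.5 = 702.25.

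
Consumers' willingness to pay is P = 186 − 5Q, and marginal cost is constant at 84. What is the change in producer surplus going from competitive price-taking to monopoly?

PS rises by 520.2

Competitive firms price at marginal cost: P = 84, giving Q = 20.4.
PS = (84 − 84)·20.4 = 0.
Monopoly sets MR = MC: 186 − 10Q = 84 ⇒ Q = 10.2, P = 186 − 5·10.2 = 135.
PS = (135 − 84)·10.2 = 520.2.
Change in producer surplus: 520.2 − 0 = 520.2.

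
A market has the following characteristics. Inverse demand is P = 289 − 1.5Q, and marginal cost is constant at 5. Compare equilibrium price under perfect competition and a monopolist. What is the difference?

P rises by 142

Perfect competition: P = MC = 5, so 289 − 1.5Q = 5 and Q = 568/3.
The monopolist equates marginal revenue to marginal cost: 289 − 3Q = 5, so Q = 284/3. From demand, P = 147.
Change in equilibrium price: 147 − 5 = 142.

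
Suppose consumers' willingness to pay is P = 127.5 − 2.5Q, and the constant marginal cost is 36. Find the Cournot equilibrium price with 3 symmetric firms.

With 3 symmetric Cournot firms, each firm's FOC gives 127.5 − 10q = 36, so q = 9.15, Q = 3·9.15 = 27.45, and P = 58.875.

P = 58.875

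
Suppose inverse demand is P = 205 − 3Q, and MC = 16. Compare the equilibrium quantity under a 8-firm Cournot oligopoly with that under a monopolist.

Cournot: Q = 56; Monopoly: Q = 31.5

In a 8-firm Cournot equilibrium, symmetry and the first-order condition give q = (205 − 16)/(27) = 7. So Q = 56 and P = 37.
The monopolist equates marginal revenue to marginal cost: 205 − 6Q = 16, so Q = 31.5. From demand, P = 110.5.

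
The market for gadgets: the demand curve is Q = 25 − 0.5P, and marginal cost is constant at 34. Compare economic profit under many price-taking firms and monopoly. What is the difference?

Inverting demand: P = 50 − 2Q.
Under competition P = MC = 34, so Q = (50 − 34)/2 = 8.
Profit = (34 − 34)·8 = 0.
A monopolist chooses Q where MR = MC. MR = 50 − 4Q; setting this equal to 34 gives Q = 4 and P = 42.
Profit = (42 − 34)·4 = 32.
Change in economic profit: 32 − 0 = 32.

π rises by 32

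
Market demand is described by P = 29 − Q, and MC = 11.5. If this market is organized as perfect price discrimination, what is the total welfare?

TS = 153.125

With perfect price discrimination, output is the efficient level Q = 17.5 (where demand meets MC), but every buyer pays their willingness to pay: CS = 0 and PS = total surplus.
TS = 153.125 (equal to competitive TS).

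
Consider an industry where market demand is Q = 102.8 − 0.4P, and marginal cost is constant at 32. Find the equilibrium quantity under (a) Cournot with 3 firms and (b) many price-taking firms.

Inverting demand: P = 257 − 2.5Q.
With 3 symmetric Cournot firms, each firm's FOC gives 257 − 10q = 32, so q = 22.5, Q = 3·22.5 = 67.5, and P = 88.25.
Perfect competition: P = MC = 32, so 257 − 2.5Q = 32 and Q = 90.

Cournot: Q = 67.5; Competition: Q = 90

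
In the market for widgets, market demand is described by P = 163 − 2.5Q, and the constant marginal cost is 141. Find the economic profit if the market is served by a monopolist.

Monopoly sets MR = MC: 163 − 5Q = 141 ⇒ Q = 4.4, P = 163 − 2.5·4.4 = 152.
Profit = (152 − 141)·4.4 = 48.4.

Profit = 48.4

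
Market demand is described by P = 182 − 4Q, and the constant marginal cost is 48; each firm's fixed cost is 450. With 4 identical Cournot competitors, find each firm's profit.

π_i = −270.44

Cournot with 4 identical firms: the symmetric best-response condition is 182 − 20q = 48. Each firm produces q = 6.7, total output Q = 26.8, price P = 74.8.
Each firm's profit = (74.8 − 48)·6.7 − 450 = −270.44.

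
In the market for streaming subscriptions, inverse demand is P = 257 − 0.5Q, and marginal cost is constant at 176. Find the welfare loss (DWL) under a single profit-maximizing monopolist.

DWL = 1640.25

Competitive firms price at marginal cost: P = 176, giving Q = 162.
A monopolist chooses Q where MR = MC. MR = 257 − Q; setting this equal to 176 gives Q = 81 and P = 216.5.
DWL is the triangle between Q = 81 and Q = 162: ½·(162 − 81)·(216.5 − 176) = 1640.25.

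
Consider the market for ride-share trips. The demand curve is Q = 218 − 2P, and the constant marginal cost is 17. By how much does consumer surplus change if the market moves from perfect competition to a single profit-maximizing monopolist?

Inverting demand: P = 109 − 0.5Q.
Competitive firms price at marginal cost: P = 17, giving Q = 184.
CS = ½·(109 − 17)·184 = 8464.
Monopoly sets MR = MC: 109 − Q = 17 ⇒ Q = 92, P = 109 − 0.5·92 = 63.
CS = ½·(109 − 63)·92 = 2116.
Change in consumer surplus: 2116 − 8464 = −6348.

Consumer surplus falls by 6348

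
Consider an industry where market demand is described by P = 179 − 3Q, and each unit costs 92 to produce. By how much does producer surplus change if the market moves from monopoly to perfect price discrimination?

Producer surplus rises by 630.75

A monopolist chooses Q where MR = MC. MR = 179 − 6Q; setting this equal to 92 gives Q = 14.5 and P = 135.5.
PS = (135.5 − 92)·14.5 = 630.75.
With perfect price discrimination, output is the efficient level Q = 29 (where demand meets MC), but every buyer pays their willingness to pay: CS = 0 and PS = total surplus.
PS = ½·(179 − 92)·29 = 1261.5.
Change in producer surplus: 1261.5 − 630.75 = 630.75.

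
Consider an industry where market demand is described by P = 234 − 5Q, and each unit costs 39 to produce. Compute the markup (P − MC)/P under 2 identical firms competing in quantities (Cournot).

Lerner index = 0.625

In a 2-firm Cournot equilibrium, symmetry and the first-order condition give q = (234 − 39)/(15) = 13. So Q = 26 and P = 104.
Lerner index = (P − MC)/P = (104 − 39)/104 = 0.625.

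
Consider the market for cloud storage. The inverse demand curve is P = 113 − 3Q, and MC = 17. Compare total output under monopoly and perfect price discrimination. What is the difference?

The monopolist equates marginal revenue to marginal cost: 113 − 6Q = 17, so Q = 16. From demand, P = 65.
Under first-degree price discrimination the firm charges each unit its demand price and produces up to where P = MC, i.e. Q = 32. Consumer surplus is zero; producer surplus equals total surplus.
Change in total output: 32 − 16 = 16.

Q rises by 16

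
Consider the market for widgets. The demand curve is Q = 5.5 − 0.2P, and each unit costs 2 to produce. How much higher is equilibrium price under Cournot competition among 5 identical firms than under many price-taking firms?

P rises by 4.25

Inverting demand: P = 27.5 − 5Q.
Competitive firms price at marginal cost: P = 2, giving Q = 5.1.
Cournot with 5 identical firms: the symmetric best-response condition is 27.5 − 30q = 2. Each firm produces q = 0.85, total output Q = 4.25, price P = 6.25.
Change in equilibrium price: 6.25 − 2 = 4.25.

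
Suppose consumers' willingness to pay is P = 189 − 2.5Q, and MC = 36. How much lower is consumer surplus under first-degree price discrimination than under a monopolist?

A monopolist chooses Q where MR = MC. MR = 189 − 5Q; setting this equal to 36 gives Q = 30.6 and P = 112.5.
CS = ½·(189 − 112.5)·30.6 = 1170.45.
With perfect price discrimination, output is the efficient level Q = 61.2 (where demand meets MC), but every buyer pays their willingness to pay: CS = 0 and PS = total surplus.
CS = 0.
Change in consumer surplus: 0 − 1170.45 = −1170.45.

CS falls by 1170.45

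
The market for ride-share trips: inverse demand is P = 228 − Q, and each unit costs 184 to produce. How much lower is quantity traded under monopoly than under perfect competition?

Q falls by 22

Under competition P = MC = 184, so Q = (228 − 184)/1 = 44.
The monopolist equates marginal revenue to marginal cost: 228 − 2Q = 184, so Q = 22. From demand, P = 206.
Change in quantity traded: 22 − 44 = −22.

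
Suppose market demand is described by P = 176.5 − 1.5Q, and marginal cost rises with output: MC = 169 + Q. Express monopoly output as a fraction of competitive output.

Monopoly sets MR = MC: 176.5 − 3Q = 169 + Q ⇒ Q = 1.875, P = 176.5 − 1.5·1.875 = 2779/16.
Competitive equilibrium sets price equal to marginal cost: 176.5 − 1.5Q = 169 + Q, so Q = 3 and P = 172.
Ratio Q_m/Q_c = 1.875/3 = 0.625.

Q_m/Q_c = 0.625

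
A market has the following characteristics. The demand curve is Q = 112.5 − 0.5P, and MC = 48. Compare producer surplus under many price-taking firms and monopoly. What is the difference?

Inverting demand: P = 225 − 2Q.
Perfect competition: P = MC = 48, so 225 − 2Q = 48 and Q = 88.5.
PS = (48 − 48)·88.5 = 0.
Monopoly sets MR = MC: 225 − 4Q = 48 ⇒ Q = 44.25, P = 225 − 2·44.25 = 136.5.
PS = (136.5 − 48)·44.25 = 3916.125.
Change in producer surplus: 3916.125 − 0 = 3916.125.

Producer surplus rises by 3916.125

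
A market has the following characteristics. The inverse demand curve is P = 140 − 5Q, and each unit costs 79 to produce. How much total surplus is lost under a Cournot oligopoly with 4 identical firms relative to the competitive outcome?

DWL = 14.884

Perfect competition: P = MC = 79, so 140 − 5Q = 79 and Q = 12.2.
With 4 symmetric Cournot firms, each firm's FOC gives 140 − 25q = 79, so q = 2.44, Q = 4·2.44 = 9.76, and P = 91.2.
DWL is the triangle between Q = 9.76 and Q = 12.2: ½·(12.2 − 9.76)·(91.2 − 79) = 14.884.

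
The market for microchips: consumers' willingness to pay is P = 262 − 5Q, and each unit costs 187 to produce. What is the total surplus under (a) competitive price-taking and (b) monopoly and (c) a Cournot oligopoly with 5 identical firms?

Under competition P = MC = 187, so Q = (262 − 187)/5 = 15.
CS = ½·(262 − 187)·15 = 562.5; PS = (187 − 187)·15 = 0; TS = 562.5.
The monopolist equates marginal revenue to marginal cost: 262 − 10Q = 187, so Q = 7.5. From demand, P = 224.5.
CS = ½·(262 − 224.5)·7.5 = 140.625; PS = (224.5 − 187)·7.5 = 281.25; TS = 421.875.
With 5 symmetric Cournot firms, each firm's FOC gives 262 − 30q = 187, so q = 2.5, Q = 5·2.5 = 12.5, and P = 199.5.
CS = ½·(262 − 199.5)·12.5 = 390.625; PS = (199.5 − 187)·12.5 = 156.25; TS = 546.875.

Competition: TS = 562.5; Monopoly: TS = 421.875; Cournot: TS = 546.875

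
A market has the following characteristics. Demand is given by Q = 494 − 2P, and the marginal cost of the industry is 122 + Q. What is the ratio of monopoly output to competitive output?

Q_m/Q_c = 0.75

Inverting demand: P = 247 − 0.5Q.
The monopolist equates marginal revenue to marginal cost: 247 − Q = 122 + Q, so Q = 62.5. From demand, P = 215.75.
Competitive equilibrium sets price equal to marginal cost: 247 − 0.5Q = 122 + Q, so Q = 250/3 and P = 616/3.
Ratio Q_m/Q_c = 62.5/(250/3) = 0.75.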